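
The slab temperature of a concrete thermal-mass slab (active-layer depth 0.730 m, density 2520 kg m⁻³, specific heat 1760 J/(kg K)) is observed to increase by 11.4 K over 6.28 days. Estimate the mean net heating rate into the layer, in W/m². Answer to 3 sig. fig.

Areal heat capacity C = ρ c_p D = 2520 × 1760 × 0.730 = 3.24×10^6 J/(m^2 K).
Required heat per unit area: Q = C ΔT = 3.24×10^6 × 11.4 = 3.69×10^7 J/m².
Flux F = Q / Δt = 3.69×10^7 / 5.43×10^5 s = 68.0 W/m².

68.0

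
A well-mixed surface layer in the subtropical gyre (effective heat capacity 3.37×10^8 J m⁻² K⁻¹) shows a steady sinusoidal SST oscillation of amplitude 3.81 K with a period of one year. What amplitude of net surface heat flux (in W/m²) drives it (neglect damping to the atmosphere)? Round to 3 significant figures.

256

Areal heat capacity C = 3.37×10^8 J m⁻² K⁻¹ (given).
ω = 2π / 3.15×10^7 s = 1.99×10^-7 s⁻¹.
Cω = 3.37×10^8 × 1.99×10^-7 = 67.1 W/(m²·K).
F₀ = A × Cω = 3.81 × 67.1 = 256 W/m².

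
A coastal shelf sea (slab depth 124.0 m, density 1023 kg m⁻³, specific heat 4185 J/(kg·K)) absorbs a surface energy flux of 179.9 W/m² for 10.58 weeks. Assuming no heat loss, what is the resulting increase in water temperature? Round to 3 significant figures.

2.17 K

Areal heat capacity C = ρ c_p D = 1023 × 4185 × 124.0 = 5.31×10^8 J m⁻² K⁻¹.
Net heat input Q = F Δt = 179.9 × (10.58 weeks × 6.048×10^5 s/week) = 1.15×10^9 J/m².
ΔT = Q / C = 1.15×10^9 / 5.31×10^8 = 2.17 K.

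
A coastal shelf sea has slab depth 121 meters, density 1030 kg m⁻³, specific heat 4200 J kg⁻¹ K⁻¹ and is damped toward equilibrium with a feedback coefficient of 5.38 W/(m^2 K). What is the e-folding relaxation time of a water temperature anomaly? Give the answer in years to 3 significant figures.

3.08 years

Areal heat capacity C = ρ c_p D = 1030 × 4200 × 121 = 5.23×10^8 J/(m^2 K).
Relaxation time τ = C / λ = 5.23×10^8 / 5.38 = 9.73×10^7 s.
In years: 9.73×10^7 s / (3.156×10^7 s/year) = 3.08 years.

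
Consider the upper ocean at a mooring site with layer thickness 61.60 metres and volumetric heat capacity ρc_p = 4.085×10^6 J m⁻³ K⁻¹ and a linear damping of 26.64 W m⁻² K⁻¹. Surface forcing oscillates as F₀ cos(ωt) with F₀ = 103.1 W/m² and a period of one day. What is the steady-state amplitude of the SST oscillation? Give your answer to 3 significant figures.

Areal heat capacity C = ρc_p × D = 4.085×10^6 × 61.60 = 2.52×10^8 J m⁻² K⁻¹.
Angular frequency ω = 2π / T = 2π / 86400 s = 7.27×10^-5 s⁻¹.
√((Cω)² + λ²) = √((18300)² + 26.64²) = 18300 W/(m²·K).
Amplitude A = F₀ / √((Cω)²+λ²) = 103.1 / 18300 = 0.00563 K.

0.00563 K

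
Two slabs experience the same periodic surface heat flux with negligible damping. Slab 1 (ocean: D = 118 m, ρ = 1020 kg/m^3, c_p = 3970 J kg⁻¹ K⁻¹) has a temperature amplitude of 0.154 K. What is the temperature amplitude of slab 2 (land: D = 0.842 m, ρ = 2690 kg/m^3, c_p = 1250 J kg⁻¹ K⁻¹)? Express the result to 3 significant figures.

C_ocean = 4.78×10^8 J/(m²·K); C_land = 2.83×10^6 J/(m²·K).
A ∝ 1/C ⇒ A_land = A_ocean × C_ocean/C_land = 0.154 × 169 = 26.0 K.

26.0 K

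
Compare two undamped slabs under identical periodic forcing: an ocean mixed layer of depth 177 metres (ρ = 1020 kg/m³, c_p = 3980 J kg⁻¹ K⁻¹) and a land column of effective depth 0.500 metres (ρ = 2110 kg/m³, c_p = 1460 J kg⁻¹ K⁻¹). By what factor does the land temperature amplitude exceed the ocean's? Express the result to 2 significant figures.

470

C_ocean = 1020 × 3980 × 177 = 7.19×10^8 J/(m²·K).
C_land = 2110 × 1460 × 0.500 = 1.54×10^6 J/(m²·K).
Undamped amplitude ∝ 1/C, so A_land/A_ocean = C_ocean/C_land = 466.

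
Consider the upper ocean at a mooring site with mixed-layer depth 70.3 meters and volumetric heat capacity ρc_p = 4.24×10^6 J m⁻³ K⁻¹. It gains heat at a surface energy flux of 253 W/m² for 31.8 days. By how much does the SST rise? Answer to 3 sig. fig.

2.33 K

Areal heat capacity C = ρc_p × D = 4.24×10^6 × 70.3 = 2.98×10^8 J/(m²·K).
Net heat input Q = F Δt = 253 × (31.8 days × 86400 s/day) = 6.95×10^8 J/m².
ΔT = Q / C = 6.95×10^8 / 2.98×10^8 = 2.33 K.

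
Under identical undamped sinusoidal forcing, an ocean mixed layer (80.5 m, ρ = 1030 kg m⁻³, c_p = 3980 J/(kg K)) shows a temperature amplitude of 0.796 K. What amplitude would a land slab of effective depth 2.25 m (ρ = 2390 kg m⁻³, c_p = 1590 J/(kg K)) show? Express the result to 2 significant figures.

C_ocean = 3.30×10^8 J/(m²·K); C_land = 8.55×10^6 J/(m²·K).
A ∝ 1/C ⇒ A_land = A_ocean × C_ocean/C_land = 0.796 × 38.6 = 30.7 K.

31 K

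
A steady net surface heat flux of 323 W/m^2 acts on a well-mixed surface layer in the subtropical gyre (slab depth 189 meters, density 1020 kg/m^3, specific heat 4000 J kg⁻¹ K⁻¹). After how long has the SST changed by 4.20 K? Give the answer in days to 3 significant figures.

116 days

Areal heat capacity C = ρ c_p D = 1020 × 4000 × 189 = 7.71×10^8 J/(m²·K).
Time required: Δt = C ΔT / F = 7.71×10^8 × 4.20 / 323 = 1.00×10^7 s.
In days: 1.00×10^7 s / (86400 s/day) = 116 days.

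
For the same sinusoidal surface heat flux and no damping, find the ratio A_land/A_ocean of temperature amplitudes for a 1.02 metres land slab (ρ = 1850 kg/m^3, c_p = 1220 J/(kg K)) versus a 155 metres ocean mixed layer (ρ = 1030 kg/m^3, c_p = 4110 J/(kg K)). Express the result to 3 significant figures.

285

C_ocean = 1030 × 4110 × 155 = 6.56×10^8 J/(m²·K).
C_land = 1850 × 1220 × 1.02 = 2.30×10^6 J/(m²·K).
Undamped amplitude ∝ 1/C, so A_land/A_ocean = C_ocean/C_land = 285.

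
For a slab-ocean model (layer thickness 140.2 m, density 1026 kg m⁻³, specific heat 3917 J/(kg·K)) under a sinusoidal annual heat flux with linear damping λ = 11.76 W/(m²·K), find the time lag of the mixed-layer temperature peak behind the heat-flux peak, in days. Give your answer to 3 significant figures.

85.2 days

Areal heat capacity C = ρ c_p D = 1026 × 3917 × 140.2 = 5.63×10^8 J/(m^2 K).
ω = 2π / 3.15×10^7 s = 1.99×10^-7 s⁻¹.
Phase lag φ = arctan(Cω/λ) = arctan(112/11.76) = 1.47 rad.
Time lag = φ / ω = 1.47 / 1.99×10^-7 = 7.36×10^6 s = 85.2 days.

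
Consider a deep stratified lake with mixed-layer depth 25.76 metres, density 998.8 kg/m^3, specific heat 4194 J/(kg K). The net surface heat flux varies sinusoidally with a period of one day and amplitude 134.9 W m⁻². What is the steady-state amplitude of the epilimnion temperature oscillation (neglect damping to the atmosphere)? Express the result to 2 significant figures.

0.017 K

Areal heat capacity C = ρ c_p D = 998.8 × 4194 × 25.76 = 1.08×10^8 J/(m²·K).
Angular frequency ω = 2π / T = 2π / 86400 s = 7.27×10^-5 s⁻¹.
Cω = 1.08×10^8 × 7.27×10^-5 = 7850 W/(m²·K).
Amplitude A = F₀ / (Cω) = 134.9 / 7850 = 0.0172 K.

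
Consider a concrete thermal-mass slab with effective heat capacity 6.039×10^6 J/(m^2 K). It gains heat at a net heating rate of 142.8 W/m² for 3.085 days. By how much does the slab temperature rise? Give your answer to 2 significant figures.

Areal heat capacity C = 6.039×10^6 J/(m^2 K) (given).
Net heat input Q = F Δt = 142.8 × (3.085 days × 86400 s/day) = 3.81×10^7 J/m².
ΔT = Q / C = 3.81×10^7 / 6.04×10^6 = 6.30 K.

6.3 K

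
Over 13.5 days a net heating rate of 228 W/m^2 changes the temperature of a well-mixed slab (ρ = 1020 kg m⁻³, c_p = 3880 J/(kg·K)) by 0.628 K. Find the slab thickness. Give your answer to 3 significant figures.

107 m

Heat input Q = F Δt = 228 × 1.17×10^6 s = 2.66×10^8 J/m².
Required areal heat capacity C = Q / ΔT = 4.23×10^8 J/(m²·K).
Depth D = C / (ρ c_p) = 4.23×10^8 / (1020 × 3880) = 107 m.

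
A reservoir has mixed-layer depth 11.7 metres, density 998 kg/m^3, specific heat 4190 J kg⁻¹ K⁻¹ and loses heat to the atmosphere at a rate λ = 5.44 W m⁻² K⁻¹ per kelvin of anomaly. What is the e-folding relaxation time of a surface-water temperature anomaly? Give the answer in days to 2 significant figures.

100 days

Areal heat capacity C = ρ c_p D = 998 × 4190 × 11.7 = 4.89×10^7 J/(m^2 K).
Relaxation time τ = C / λ = 4.89×10^7 / 5.44 = 8.99×10^6 s.
In days: 8.99×10^6 s / (86400 s/day) = 104 days.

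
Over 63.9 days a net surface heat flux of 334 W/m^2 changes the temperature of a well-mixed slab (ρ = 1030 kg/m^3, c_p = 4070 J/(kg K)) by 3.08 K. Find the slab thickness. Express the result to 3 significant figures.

Heat input Q = F Δt = 334 × 5.52×10^6 s = 1.84×10^9 J/m².
Required areal heat capacity C = Q / ΔT = 5.99×10^8 J/(m²·K).
Depth D = C / (ρ c_p) = 5.99×10^8 / (1030 × 4070) = 143 m.

143 m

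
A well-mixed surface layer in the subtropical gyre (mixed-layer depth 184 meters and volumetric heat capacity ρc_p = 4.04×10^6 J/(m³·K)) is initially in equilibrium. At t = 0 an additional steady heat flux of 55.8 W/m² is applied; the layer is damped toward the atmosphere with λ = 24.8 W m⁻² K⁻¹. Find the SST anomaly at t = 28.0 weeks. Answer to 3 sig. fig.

0.971 K

Areal heat capacity C = ρc_p × D = 4.04×10^6 × 184 = 7.43×10^8 J/(m^2 K).
τ = C / λ = 7.43×10^8 / 24.8 = 3.00×10^7 s.
Equilibrium anomaly ΔT_eq = F / λ = 55.8 / 24.8 = 2.25 K.
t = 28.0 weeks = 1.69×10^7 s, so t/τ = 0.565.
ΔT(t) = ΔT_eq (1 − e^(−t/τ)) = 2.25 × (1 − e^−0.565) = 0.971 K.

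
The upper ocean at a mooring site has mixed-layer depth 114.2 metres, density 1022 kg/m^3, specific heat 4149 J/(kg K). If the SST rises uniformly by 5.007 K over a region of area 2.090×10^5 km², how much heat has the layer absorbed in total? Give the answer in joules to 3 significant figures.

Areal heat capacity C = ρ c_p D = 1022 × 4149 × 114.2 = 4.84×10^8 J/(m^2 K).
Heat per unit area: q = C ΔT = 4.84×10^8 × 5.007 = 2.42×10^9 J/m².
Total heat: Q = q × A = 2.42×10^9 × (2.090×10^5 × 10⁶ m²) = 5.07×10^20 J.

5.07×10^20 J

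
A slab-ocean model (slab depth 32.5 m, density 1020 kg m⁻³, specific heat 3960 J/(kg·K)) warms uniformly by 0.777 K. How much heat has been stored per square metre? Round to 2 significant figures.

Areal heat capacity C = ρ c_p D = 1020 × 3960 × 32.5 = 1.31×10^8 J/(m^2 K).
ΔQ = C ΔT = 1.31×10^8 × 0.777 = 1.02×10^8 J/m².

1.0×10^8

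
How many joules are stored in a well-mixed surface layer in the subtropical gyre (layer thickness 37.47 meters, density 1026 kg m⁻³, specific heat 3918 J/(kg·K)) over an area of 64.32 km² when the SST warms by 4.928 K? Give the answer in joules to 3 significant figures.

4.77×10^16 J

Areal heat capacity C = ρ c_p D = 1026 × 3918 × 37.47 = 1.51×10^8 J m⁻² K⁻¹.
Heat per unit area: q = C ΔT = 1.51×10^8 × 4.928 = 7.42×10^8 J/m².
Total heat: Q = q × A = 7.42×10^8 × (64.32 × 10⁶ m²) = 4.77×10^16 J.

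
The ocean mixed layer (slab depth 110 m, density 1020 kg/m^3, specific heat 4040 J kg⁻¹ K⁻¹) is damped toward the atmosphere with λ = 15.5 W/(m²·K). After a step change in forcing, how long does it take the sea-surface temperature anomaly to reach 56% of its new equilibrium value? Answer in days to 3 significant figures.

Areal heat capacity C = ρ c_p D = 1020 × 4040 × 110 = 4.53×10^8 J m⁻² K⁻¹.
τ = C / λ = 4.53×10^8 / 15.5 = 2.92×10^7 s.
Fraction reached: 1 − e^(−t/τ) = 0.56 ⇒ t = −τ ln(1 − 0.56) = τ × 0.821.
t = 2.40×10^7 s = 278 days.

278 days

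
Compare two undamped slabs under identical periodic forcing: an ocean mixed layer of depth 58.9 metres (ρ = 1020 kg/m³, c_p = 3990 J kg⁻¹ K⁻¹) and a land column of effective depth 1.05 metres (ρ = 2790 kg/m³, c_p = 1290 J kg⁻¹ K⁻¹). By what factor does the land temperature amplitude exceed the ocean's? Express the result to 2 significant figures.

63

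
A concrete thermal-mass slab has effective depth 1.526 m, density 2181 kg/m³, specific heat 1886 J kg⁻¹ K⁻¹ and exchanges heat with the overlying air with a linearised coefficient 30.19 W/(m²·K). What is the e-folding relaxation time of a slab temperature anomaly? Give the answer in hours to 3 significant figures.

Areal heat capacity C = ρ c_p D = 2181 × 1886 × 1.526 = 6.28×10^6 J/(m²·K).
Relaxation time τ = C / λ = 6.28×10^6 / 30.19 = 2.08×10^5 s.
In hours: 2.08×10^5 s / (3600 s/hour) = 57.8 hours.

57.8 hours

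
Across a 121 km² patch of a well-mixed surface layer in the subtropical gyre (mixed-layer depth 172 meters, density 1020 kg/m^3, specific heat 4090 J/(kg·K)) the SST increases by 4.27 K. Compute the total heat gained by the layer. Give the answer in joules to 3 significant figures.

3.71×10^17 J

Areal heat capacity C = ρ c_p D = 1020 × 4090 × 172 = 7.18×10^8 J/(m²·K).
Heat per unit area: q = C ΔT = 7.18×10^8 × 4.27 = 3.06×10^9 J/m².
Total heat: Q = q × A = 3.06×10^9 × (121 × 10⁶ m²) = 3.71×10^17 J.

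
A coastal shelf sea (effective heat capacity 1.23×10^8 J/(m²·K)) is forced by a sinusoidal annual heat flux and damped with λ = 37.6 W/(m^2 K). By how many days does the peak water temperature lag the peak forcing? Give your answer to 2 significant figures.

Areal heat capacity C = 1.23×10^8 J/(m²·K) (given).
ω = 2π / 3.15×10^7 s = 1.99×10^-7 s⁻¹.
Phase lag φ = arctan(Cω/λ) = arctan(24.5/37.6) = 0.578 rad.
Time lag = φ / ω = 0.578 / 1.99×10^-7 = 2.90×10^6 s = 33.6 days.

34 days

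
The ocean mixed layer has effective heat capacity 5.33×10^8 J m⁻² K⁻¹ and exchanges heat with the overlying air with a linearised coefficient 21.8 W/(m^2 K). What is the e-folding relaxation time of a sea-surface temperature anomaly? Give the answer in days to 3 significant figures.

283 days

Areal heat capacity C = 5.33×10^8 J m⁻² K⁻¹ (given).
Relaxation time τ = C / λ = 5.33×10^8 / 21.8 = 2.44×10^7 s.
In days: 2.44×10^7 s / (86400 s/day) = 283 days.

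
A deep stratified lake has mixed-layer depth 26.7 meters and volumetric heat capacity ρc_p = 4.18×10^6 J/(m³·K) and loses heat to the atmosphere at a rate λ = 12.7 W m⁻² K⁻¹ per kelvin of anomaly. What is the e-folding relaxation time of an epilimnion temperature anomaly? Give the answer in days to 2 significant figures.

100 days

Areal heat capacity C = ρc_p × D = 4.18×10^6 × 26.7 = 1.12×10^8 J m⁻² K⁻¹.
Relaxation time τ = C / λ = 1.12×10^8 / 12.7 = 8.79×10^6 s.
In days: 8.79×10^6 s / (86400 s/day) = 102 days.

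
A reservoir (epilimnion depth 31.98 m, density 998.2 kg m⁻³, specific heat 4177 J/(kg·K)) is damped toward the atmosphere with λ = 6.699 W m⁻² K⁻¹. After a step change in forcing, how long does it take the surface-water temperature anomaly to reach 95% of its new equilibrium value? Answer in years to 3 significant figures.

Areal heat capacity C = ρ c_p D = 998.2 × 4177 × 31.98 = 1.33×10^8 J/(m^2 K).
τ = C / λ = 1.33×10^8 / 6.699 = 1.99×10^7 s.
Fraction reached: 1 − e^(−t/τ) = 0.95 ⇒ t = −τ ln(1 − 0.95) = τ × 3.00.
t = 5.96×10^7 s = 1.89 years.

1.89 years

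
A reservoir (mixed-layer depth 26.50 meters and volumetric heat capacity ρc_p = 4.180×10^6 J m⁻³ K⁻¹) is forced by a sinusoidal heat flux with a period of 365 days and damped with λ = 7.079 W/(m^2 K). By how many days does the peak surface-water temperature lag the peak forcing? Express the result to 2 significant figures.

Areal heat capacity C = ρc_p × D = 4.180×10^6 × 26.50 = 1.11×10^8 J m⁻² K⁻¹.
ω = 2π / 3.15×10^7 s = 1.99×10^-7 s⁻¹.
Phase lag φ = arctan(Cω/λ) = arctan(22.1/7.079) = 1.26 rad.
Time lag = φ / ω = 1.26 / 1.99×10^-7 = 6.33×10^6 s = 73.2 days.

73 days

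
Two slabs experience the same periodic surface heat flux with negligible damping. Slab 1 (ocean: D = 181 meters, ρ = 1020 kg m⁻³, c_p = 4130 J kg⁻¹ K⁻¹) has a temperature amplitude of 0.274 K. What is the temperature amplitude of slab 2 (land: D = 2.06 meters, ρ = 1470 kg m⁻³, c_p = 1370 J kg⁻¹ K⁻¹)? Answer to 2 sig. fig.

C_ocean = 7.62×10^8 J/(m²·K); C_land = 4.15×10^6 J/(m²·K).
A ∝ 1/C ⇒ A_land = A_ocean × C_ocean/C_land = 0.274 × 184 = 50.4 K.

50 K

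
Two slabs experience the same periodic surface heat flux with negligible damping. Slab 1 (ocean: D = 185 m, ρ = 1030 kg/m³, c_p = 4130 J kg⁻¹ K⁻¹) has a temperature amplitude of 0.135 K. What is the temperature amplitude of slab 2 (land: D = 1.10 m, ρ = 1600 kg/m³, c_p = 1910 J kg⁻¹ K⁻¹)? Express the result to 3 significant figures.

31.6 K

C_ocean = 7.87×10^8 J/(m²·K); C_land = 3.36×10^6 J/(m²·K).
A ∝ 1/C ⇒ A_land = A_ocean × C_ocean/C_land = 0.135 × 234 = 31.6 K.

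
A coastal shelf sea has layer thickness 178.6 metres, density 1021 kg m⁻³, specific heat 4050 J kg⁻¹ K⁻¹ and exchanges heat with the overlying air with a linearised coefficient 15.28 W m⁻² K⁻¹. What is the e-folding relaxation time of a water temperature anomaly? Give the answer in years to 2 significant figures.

1.5 years

Areal heat capacity C = ρ c_p D = 1021 × 4050 × 178.6 = 7.39×10^8 J/(m²·K).
Relaxation time τ = C / λ = 7.39×10^8 / 15.28 = 4.83×10^7 s.
In years: 4.83×10^7 s / (3.156×10^7 s/year) = 1.53 years.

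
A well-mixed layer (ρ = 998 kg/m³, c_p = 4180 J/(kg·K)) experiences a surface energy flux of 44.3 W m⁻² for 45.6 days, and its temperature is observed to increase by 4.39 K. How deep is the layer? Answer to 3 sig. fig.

9.53 m

Heat input Q = F Δt = 44.3 × 3.94×10^6 s = 1.75×10^8 J/m².
Required areal heat capacity C = Q / ΔT = 3.98×10^7 J/(m²·K).
Depth D = C / (ρ c_p) = 3.98×10^7 / (998 × 4180) = 9.53 m.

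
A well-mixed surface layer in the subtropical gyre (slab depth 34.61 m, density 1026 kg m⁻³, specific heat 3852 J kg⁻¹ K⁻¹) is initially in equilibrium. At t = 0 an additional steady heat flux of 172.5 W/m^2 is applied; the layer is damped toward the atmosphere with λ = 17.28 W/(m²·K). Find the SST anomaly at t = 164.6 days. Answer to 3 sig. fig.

Areal heat capacity C = ρ c_p D = 1026 × 3852 × 34.61 = 1.37×10^8 J m⁻² K⁻¹.
τ = C / λ = 1.37×10^8 / 17.28 = 7.92×10^6 s.
Equilibrium anomaly ΔT_eq = F / λ = 172.5 / 17.28 = 9.98 K.
t = 164.6 days = 1.42×10^7 s, so t/τ = 1.80.
ΔT(t) = ΔT_eq (1 − e^(−t/τ)) = 9.98 × (1 − e^−1.80) = 8.33 K.

8.33 K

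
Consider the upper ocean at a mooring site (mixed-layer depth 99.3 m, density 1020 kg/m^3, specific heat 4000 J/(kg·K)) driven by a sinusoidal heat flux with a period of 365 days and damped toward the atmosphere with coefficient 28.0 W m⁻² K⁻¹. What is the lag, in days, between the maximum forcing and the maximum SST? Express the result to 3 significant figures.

Areal heat capacity C = ρ c_p D = 1020 × 4000 × 99.3 = 4.05×10^8 J/(m²·K).
ω = 2π / 3.15×10^7 s = 1.99×10^-7 s⁻¹.
Phase lag φ = arctan(Cω/λ) = arctan(80.7/28.0) = 1.24 rad.
Time lag = φ / ω = 1.24 / 1.99×10^-7 = 6.21×10^6 s = 71.9 days.

71.9 days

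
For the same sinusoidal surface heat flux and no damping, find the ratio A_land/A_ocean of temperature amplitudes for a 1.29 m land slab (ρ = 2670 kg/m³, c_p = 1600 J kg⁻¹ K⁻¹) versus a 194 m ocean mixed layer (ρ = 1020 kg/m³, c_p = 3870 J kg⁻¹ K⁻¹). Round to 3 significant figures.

139

C_ocean = 1020 × 3870 × 194 = 7.66×10^8 J/(m²·K).
C_land = 2670 × 1600 × 1.29 = 5.51×10^6 J/(m²·K).
Undamped amplitude ∝ 1/C, so A_land/A_ocean = C_ocean/C_land = 139.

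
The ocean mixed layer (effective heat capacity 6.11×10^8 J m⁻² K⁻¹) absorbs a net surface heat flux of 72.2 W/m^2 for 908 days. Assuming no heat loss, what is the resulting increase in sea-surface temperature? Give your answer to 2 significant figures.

Areal heat capacity C = 6.11×10^8 J m⁻² K⁻¹ (given).
Net heat input Q = F Δt = 72.2 × (908 days × 86400 s/day) = 5.66×10^9 J/m².
ΔT = Q / C = 5.66×10^9 / 6.11×10^8 = 9.27 K.

9.3 K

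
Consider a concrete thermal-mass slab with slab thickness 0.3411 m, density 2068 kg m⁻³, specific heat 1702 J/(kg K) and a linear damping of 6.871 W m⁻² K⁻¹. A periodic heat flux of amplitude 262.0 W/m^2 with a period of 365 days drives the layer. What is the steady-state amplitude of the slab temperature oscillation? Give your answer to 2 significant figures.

Areal heat capacity C = ρ c_p D = 2068 × 1702 × 0.3411 = 1.20×10^6 J m⁻² K⁻¹.
Angular frequency ω = 2π / T = 2π / 3.15×10^7 s = 1.99×10^-7 s⁻¹.
√((Cω)² + λ²) = √((0.239)² + 6.871²) = 6.88 W/(m²·K).
Amplitude A = F₀ / √((Cω)²+λ²) = 262.0 / 6.88 = 38.1 K.

38 K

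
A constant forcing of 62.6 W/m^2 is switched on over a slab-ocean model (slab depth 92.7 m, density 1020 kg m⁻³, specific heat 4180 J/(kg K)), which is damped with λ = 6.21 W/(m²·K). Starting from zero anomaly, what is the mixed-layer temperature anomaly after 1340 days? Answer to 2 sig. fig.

Areal heat capacity C = ρ c_p D = 1020 × 4180 × 92.7 = 3.95×10^8 J m⁻² K⁻¹.
τ = C / λ = 3.95×10^8 / 6.21 = 6.36×10^7 s.
Equilibrium anomaly ΔT_eq = F / λ = 62.6 / 6.21 = 10.1 K.
t = 1340 days = 1.16×10^8 s, so t/τ = 1.82.
ΔT(t) = ΔT_eq (1 − e^(−t/τ)) = 10.1 × (1 − e^−1.82) = 8.45 K.

8.4 K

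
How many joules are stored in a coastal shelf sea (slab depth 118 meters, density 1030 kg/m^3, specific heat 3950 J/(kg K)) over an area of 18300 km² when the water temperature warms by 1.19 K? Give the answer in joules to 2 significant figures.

1.0×10^19 J

Areal heat capacity C = ρ c_p D = 1030 × 3950 × 118 = 4.80×10^8 J/(m²·K).
Heat per unit area: q = C ΔT = 4.80×10^8 × 1.19 = 5.71×10^8 J/m².
Total heat: Q = q × A = 5.71×10^8 × (18300 × 10⁶ m²) = 1.05×10^19 J.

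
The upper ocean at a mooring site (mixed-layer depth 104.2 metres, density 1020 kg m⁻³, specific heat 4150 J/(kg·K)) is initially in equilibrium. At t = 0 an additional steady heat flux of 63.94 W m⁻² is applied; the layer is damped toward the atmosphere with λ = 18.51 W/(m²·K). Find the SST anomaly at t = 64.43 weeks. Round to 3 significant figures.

2.78 K

Areal heat capacity C = ρ c_p D = 1020 × 4150 × 104.2 = 4.41×10^8 J m⁻² K⁻¹.
τ = C / λ = 4.41×10^8 / 18.51 = 2.38×10^7 s.
Equilibrium anomaly ΔT_eq = F / λ = 63.94 / 18.51 = 3.45 K.
t = 64.43 weeks = 3.90×10^7 s, so t/τ = 1.64.
ΔT(t) = ΔT_eq (1 − e^(−t/τ)) = 3.45 × (1 − e^−1.64) = 2.78 K.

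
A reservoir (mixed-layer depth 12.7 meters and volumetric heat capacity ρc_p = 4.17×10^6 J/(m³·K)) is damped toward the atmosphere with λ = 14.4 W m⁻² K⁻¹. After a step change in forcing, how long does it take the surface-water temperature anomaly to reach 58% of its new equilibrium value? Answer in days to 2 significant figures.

Areal heat capacity C = ρc_p × D = 4.17×10^6 × 12.7 = 5.30×10^7 J m⁻² K⁻¹.
τ = C / λ = 5.30×10^7 / 14.4 = 3.68×10^6 s.
Fraction reached: 1 − e^(−t/τ) = 0.58 ⇒ t = −τ ln(1 − 0.58) = τ × 0.868.
t = 3.19×10^6 s = 36.9 days.

37 days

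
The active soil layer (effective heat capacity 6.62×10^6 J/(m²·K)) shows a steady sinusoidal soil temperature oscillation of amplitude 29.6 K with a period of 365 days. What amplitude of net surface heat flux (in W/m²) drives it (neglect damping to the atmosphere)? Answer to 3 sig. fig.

39.0

Areal heat capacity C = 6.62×10^6 J/(m²·K) (given).
ω = 2π / 3.15×10^7 s = 1.99×10^-7 s⁻¹.
Cω = 6.62×10^6 × 1.99×10^-7 = 1.32 W/(m²·K).
F₀ = A × Cω = 29.6 × 1.32 = 39.0 W/m².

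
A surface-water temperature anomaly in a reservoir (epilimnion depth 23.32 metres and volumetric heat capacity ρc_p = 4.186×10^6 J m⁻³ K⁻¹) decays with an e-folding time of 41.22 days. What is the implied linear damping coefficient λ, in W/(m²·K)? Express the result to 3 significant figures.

27.4

Areal heat capacity C = ρc_p × D = 4.186×10^6 × 23.32 = 9.76×10^7 J/(m^2 K).
τ = 41.22 days = 3.56×10^6 s.
λ = C / τ = 9.76×10^7 / 3.56×10^6 = 27.4 W/(m²·K).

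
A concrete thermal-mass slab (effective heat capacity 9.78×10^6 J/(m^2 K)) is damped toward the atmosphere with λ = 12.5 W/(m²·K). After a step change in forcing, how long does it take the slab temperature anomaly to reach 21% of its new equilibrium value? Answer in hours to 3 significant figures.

51.2 hours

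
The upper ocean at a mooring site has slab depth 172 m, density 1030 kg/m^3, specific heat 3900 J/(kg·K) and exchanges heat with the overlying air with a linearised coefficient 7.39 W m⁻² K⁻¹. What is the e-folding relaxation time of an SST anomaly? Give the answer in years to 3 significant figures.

Areal heat capacity C = ρ c_p D = 1030 × 3900 × 172 = 6.91×10^8 J m⁻² K⁻¹.
Relaxation time τ = C / λ = 6.91×10^8 / 7.39 = 9.35×10^7 s.
In years: 9.35×10^7 s / (3.156×10^7 s/year) = 2.96 years.

2.96 years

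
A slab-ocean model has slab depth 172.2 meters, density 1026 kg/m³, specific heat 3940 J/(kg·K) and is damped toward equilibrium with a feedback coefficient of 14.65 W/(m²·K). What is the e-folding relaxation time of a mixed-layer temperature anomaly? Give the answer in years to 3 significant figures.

Areal heat capacity C = ρ c_p D = 1026 × 3940 × 172.2 = 6.96×10^8 J m⁻² K⁻¹.
Relaxation time τ = C / λ = 6.96×10^8 / 14.65 = 4.75×10^7 s.
In years: 4.75×10^7 s / (3.156×10^7 s/year) = 1.51 years.

1.51 years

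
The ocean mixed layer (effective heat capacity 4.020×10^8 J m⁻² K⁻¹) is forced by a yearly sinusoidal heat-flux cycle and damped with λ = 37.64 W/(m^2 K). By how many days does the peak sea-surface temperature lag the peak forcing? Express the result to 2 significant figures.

Areal heat capacity C = 4.020×10^8 J m⁻² K⁻¹ (given).
ω = 2π / 3.15×10^7 s = 1.99×10^-7 s⁻¹.
Phase lag φ = arctan(Cω/λ) = arctan(80.1/37.64) = 1.13 rad.
Time lag = φ / ω = 1.13 / 1.99×10^-7 = 5.68×10^6 s = 65.7 days.

66 days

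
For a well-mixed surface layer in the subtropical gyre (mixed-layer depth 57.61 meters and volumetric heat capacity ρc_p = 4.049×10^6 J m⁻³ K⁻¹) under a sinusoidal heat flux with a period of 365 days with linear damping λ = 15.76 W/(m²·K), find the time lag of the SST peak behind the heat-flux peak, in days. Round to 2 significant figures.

Areal heat capacity C = ρc_p × D = 4.049×10^6 × 57.61 = 2.33×10^8 J/(m²·K).
ω = 2π / 3.15×10^7 s = 1.99×10^-7 s⁻¹.
Phase lag φ = arctan(Cω/λ) = arctan(46.5/15.76) = 1.24 rad.
Time lag = φ / ω = 1.24 / 1.99×10^-7 = 6.24×10^6 s = 72.3 days.

72 days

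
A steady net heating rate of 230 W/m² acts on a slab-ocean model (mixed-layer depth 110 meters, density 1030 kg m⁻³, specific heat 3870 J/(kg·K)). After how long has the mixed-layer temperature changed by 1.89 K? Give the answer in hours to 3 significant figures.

Areal heat capacity C = ρ c_p D = 1030 × 3870 × 110 = 4.38×10^8 J/(m²·K).
Time required: Δt = C ΔT / F = 4.38×10^8 × 1.89 / 230 = 3.60×10^6 s.
In hours: 3.60×10^6 s / (3600 s/hour) = 1000 hours.

1000 hours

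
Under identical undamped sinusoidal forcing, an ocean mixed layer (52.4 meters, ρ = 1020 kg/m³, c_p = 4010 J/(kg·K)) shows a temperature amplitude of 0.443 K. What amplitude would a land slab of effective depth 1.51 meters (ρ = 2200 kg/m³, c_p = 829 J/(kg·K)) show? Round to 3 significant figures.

34.5 K

C_ocean = 2.14×10^8 J/(m²·K); C_land = 2.75×10^6 J/(m²·K).
A ∝ 1/C ⇒ A_land = A_ocean × C_ocean/C_land = 0.443 × 77.8 = 34.5 K.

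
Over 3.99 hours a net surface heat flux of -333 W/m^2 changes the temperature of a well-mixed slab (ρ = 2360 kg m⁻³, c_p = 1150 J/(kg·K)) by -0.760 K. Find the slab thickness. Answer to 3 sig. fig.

Heat input Q = F Δt = -333 × 14400 s = -4.78×10^6 J/m².
Required areal heat capacity C = Q / ΔT = 6.29×10^6 J/(m²·K).
Depth D = C / (ρ c_p) = 6.29×10^6 / (2360 × 1150) = 2.32 m.

2.32 m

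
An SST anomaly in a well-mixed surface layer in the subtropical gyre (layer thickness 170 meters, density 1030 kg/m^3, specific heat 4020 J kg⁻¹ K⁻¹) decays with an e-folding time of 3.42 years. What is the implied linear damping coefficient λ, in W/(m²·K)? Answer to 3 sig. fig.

Areal heat capacity C = ρ c_p D = 1030 × 4020 × 170 = 7.04×10^8 J/(m^2 K).
τ = 3.42 years = 1.08×10^8 s.
λ = C / τ = 7.04×10^8 / 1.08×10^8 = 6.52 W/(m²·K).

6.52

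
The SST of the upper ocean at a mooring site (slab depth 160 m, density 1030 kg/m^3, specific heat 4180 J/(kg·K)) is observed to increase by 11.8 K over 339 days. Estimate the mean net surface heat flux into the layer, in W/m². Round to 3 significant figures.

278

Areal heat capacity C = ρ c_p D = 1030 × 4180 × 160 = 6.89×10^8 J/(m²·K).
Required heat per unit area: Q = C ΔT = 6.89×10^8 × 11.8 = 8.13×10^9 J/m².
Flux F = Q / Δt = 8.13×10^9 / 2.93×10^7 s = 278 W/m².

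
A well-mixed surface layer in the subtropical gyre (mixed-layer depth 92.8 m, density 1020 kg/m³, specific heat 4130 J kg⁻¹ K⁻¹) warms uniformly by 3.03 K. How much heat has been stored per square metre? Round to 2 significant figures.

1.2×10^9

Areal heat capacity C = ρ c_p D = 1020 × 4130 × 92.8 = 3.91×10^8 J/(m²·K).
ΔQ = C ΔT = 3.91×10^8 × 3.03 = 1.18×10^9 J/m².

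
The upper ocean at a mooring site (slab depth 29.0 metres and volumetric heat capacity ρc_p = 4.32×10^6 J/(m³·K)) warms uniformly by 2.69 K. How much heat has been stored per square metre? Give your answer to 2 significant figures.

3.4×10^8

Areal heat capacity C = ρc_p × D = 4.32×10^6 × 29.0 = 1.25×10^8 J/(m^2 K).
ΔQ = C ΔT = 1.25×10^8 × 2.69 = 3.37×10^8 J/m².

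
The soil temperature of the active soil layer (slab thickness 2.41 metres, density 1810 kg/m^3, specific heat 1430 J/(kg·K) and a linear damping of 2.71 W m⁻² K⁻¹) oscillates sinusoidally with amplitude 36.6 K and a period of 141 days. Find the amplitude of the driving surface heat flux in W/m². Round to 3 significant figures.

Areal heat capacity C = ρ c_p D = 1810 × 1430 × 2.41 = 6.24×10^6 J m⁻² K⁻¹.
ω = 2π / 1.22×10^7 s = 5.16×10^-7 s⁻¹.
√((Cω)² + λ²) = √((3.22)² + 2.71²) = 4.21 W/(m²·K).
F₀ = A × √((Cω)²+λ²) = 36.6 × 4.21 = 154 W/m².

154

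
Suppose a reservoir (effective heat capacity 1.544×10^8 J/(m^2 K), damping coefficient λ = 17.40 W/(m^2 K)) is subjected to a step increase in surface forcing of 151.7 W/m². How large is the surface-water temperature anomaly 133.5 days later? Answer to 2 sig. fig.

Areal heat capacity C = 1.544×10^8 J/(m^2 K) (given).
τ = C / λ = 1.54×10^8 / 17.40 = 8.87×10^6 s.
Equilibrium anomaly ΔT_eq = F / λ = 151.7 / 17.40 = 8.72 K.
t = 133.5 days = 1.15×10^7 s, so t/τ = 1.30.
ΔT(t) = ΔT_eq (1 − e^(−t/τ)) = 8.72 × (1 − e^−1.30) = 6.34 K.

6.3 K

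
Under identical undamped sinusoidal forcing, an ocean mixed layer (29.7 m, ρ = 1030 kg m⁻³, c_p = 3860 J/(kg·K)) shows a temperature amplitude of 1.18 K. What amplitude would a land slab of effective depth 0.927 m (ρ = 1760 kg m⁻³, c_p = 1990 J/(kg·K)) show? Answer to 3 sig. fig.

42.9 K

C_ocean = 1.18×10^8 J/(m²·K); C_land = 3.25×10^6 J/(m²·K).
A ∝ 1/C ⇒ A_land = A_ocean × C_ocean/C_land = 1.18 × 36.4 = 42.9 K.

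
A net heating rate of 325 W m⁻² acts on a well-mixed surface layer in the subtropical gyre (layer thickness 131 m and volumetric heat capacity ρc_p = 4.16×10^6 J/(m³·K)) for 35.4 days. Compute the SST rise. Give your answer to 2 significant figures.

1.8 K

Areal heat capacity C = ρc_p × D = 4.16×10^6 × 131 = 5.45×10^8 J/(m^2 K).
Net heat input Q = F Δt = 325 × (35.4 days × 86400 s/day) = 9.94×10^8 J/m².
ΔT = Q / C = 9.94×10^8 / 5.45×10^8 = 1.82 K.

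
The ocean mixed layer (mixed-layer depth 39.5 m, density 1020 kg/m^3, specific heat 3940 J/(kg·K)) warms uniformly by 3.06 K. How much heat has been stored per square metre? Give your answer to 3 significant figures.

4.86×10^8

Areal heat capacity C = ρ c_p D = 1020 × 3940 × 39.5 = 1.59×10^8 J/(m²·K).
ΔQ = C ΔT = 1.59×10^8 × 3.06 = 4.86×10^8 J/m².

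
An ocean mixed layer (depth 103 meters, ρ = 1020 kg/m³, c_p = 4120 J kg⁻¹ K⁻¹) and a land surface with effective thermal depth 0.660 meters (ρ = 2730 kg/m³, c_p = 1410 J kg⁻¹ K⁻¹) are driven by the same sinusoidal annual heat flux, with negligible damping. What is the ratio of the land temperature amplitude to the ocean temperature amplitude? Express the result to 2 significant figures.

C_ocean = 1020 × 4120 × 103 = 4.33×10^8 J/(m²·K).
C_land = 2730 × 1410 × 0.660 = 2.54×10^6 J/(m²·K).
Undamped amplitude ∝ 1/C, so A_land/A_ocean = C_ocean/C_land = 170.

170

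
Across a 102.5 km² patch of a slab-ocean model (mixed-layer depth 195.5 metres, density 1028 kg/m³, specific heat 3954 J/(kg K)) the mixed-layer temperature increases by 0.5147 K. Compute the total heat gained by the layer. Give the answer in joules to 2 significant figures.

4.2×10^16 J

Areal heat capacity C = ρ c_p D = 1028 × 3954 × 195.5 = 7.95×10^8 J/(m^2 K).
Heat per unit area: q = C ΔT = 7.95×10^8 × 0.5147 = 4.09×10^8 J/m².
Total heat: Q = q × A = 4.09×10^8 × (102.5 × 10⁶ m²) = 4.19×10^16 J.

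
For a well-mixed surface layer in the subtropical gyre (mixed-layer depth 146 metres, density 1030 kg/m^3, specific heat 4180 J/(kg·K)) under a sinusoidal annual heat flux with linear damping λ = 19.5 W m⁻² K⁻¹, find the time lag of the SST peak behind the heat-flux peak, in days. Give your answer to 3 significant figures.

Areal heat capacity C = ρ c_p D = 1030 × 4180 × 146 = 6.29×10^8 J/(m^2 K).
ω = 2π / 3.15×10^7 s = 1.99×10^-7 s⁻¹.
Phase lag φ = arctan(Cω/λ) = arctan(125/19.5) = 1.42 rad.
Time lag = φ / ω = 1.42 / 1.99×10^-7 = 7.11×10^6 s = 82.3 days.

82.3 days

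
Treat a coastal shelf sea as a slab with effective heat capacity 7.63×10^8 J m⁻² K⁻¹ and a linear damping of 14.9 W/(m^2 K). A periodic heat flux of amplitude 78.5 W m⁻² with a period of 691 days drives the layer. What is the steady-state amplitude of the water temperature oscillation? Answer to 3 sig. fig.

Areal heat capacity C = 7.63×10^8 J m⁻² K⁻¹ (given).
Angular frequency ω = 2π / T = 2π / 5.97×10^7 s = 1.05×10^-7 s⁻¹.
√((Cω)² + λ²) = √((80.3)² + 14.9²) = 81.7 W/(m²·K).
Amplitude A = F₀ / √((Cω)²+λ²) = 78.5 / 81.7 = 0.961 K.

0.961 K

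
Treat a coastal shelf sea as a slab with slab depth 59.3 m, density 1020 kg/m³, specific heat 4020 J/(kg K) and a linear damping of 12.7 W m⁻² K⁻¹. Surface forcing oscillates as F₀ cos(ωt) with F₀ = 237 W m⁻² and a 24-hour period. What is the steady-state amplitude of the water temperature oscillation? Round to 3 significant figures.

0.0134 K

Areal heat capacity C = ρ c_p D = 1020 × 4020 × 59.3 = 2.43×10^8 J m⁻² K⁻¹.
Angular frequency ω = 2π / T = 2π / 86400 s = 7.27×10^-5 s⁻¹.
√((Cω)² + λ²) = √((17700)² + 12.7²) = 17700 W/(m²·K).
Amplitude A = F₀ / √((Cω)²+λ²) = 237 / 17700 = 0.0134 K.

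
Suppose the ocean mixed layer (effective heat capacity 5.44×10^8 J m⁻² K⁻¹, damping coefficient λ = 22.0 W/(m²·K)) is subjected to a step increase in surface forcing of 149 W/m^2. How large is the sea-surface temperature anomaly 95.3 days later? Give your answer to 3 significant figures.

1.92 K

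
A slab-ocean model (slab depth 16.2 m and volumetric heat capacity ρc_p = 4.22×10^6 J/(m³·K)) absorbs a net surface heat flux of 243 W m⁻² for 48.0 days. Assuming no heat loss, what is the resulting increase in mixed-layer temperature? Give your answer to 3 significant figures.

14.7 K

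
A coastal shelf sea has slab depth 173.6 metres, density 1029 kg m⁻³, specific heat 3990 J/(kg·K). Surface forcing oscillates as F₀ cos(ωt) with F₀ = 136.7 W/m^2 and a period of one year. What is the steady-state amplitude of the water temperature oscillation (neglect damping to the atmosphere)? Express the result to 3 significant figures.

Areal heat capacity C = ρ c_p D = 1029 × 3990 × 173.6 = 7.13×10^8 J/(m²·K).
Angular frequency ω = 2π / T = 2π / 3.15×10^7 s = 1.99×10^-7 s⁻¹.
Cω = 7.13×10^8 × 1.99×10^-7 = 142 W/(m²·K).
Amplitude A = F₀ / (Cω) = 136.7 / 142 = 0.963 K.

0.963 K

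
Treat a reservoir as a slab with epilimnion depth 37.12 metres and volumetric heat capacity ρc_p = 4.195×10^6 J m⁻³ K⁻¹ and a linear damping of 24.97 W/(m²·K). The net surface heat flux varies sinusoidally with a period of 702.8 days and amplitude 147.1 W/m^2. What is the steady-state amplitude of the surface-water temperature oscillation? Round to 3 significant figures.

4.95 K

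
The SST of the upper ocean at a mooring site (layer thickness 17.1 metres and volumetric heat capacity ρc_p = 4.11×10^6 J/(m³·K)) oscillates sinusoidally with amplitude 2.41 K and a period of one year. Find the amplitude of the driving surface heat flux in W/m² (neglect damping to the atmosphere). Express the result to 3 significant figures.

33.7

Areal heat capacity C = ρc_p × D = 4.11×10^6 × 17.1 = 7.03×10^7 J/(m^2 K).
ω = 2π / 3.15×10^7 s = 1.99×10^-7 s⁻¹.
Cω = 7.03×10^7 × 1.99×10^-7 = 14.0 W/(m²·K).
F₀ = A × Cω = 2.41 × 14.0 = 33.7 W/m².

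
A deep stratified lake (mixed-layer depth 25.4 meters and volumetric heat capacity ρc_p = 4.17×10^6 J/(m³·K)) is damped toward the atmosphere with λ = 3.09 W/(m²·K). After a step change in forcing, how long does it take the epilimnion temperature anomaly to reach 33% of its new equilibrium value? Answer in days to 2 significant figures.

160 days

Areal heat capacity C = ρc_p × D = 4.17×10^6 × 25.4 = 1.06×10^8 J/(m^2 K).
τ = C / λ = 1.06×10^8 / 3.09 = 3.43×10^7 s.
Fraction reached: 1 − e^(−t/τ) = 0.33 ⇒ t = −τ ln(1 − 0.33) = τ × 0.400.
t = 1.37×10^7 s = 159 days.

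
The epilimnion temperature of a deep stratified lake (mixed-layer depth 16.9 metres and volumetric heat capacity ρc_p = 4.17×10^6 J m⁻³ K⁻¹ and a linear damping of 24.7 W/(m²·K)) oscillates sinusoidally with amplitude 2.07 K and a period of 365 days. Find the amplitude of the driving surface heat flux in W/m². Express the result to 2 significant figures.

59

Areal heat capacity C = ρc_p × D = 4.17×10^6 × 16.9 = 7.05×10^7 J/(m²·K).
ω = 2π / 3.15×10^7 s = 1.99×10^-7 s⁻¹.
√((Cω)² + λ²) = √((14.0)² + 24.7²) = 28.4 W/(m²·K).
F₀ = A × √((Cω)²+λ²) = 2.07 × 28.4 = 58.8 W/m².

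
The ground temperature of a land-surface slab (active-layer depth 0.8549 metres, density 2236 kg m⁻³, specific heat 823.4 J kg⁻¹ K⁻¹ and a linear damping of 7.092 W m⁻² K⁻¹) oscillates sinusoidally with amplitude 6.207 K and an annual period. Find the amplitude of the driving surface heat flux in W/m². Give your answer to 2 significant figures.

Areal heat capacity C = ρ c_p D = 2236 × 823.4 × 0.8549 = 1.57×10^6 J m⁻² K⁻¹.
ω = 2π / 3.15×10^7 s = 1.99×10^-7 s⁻¹.
√((Cω)² + λ²) = √((0.314)² + 7.092²) = 7.10 W/(m²·K).
F₀ = A × √((Cω)²+λ²) = 6.207 × 7.10 = 44.1 W/m².

44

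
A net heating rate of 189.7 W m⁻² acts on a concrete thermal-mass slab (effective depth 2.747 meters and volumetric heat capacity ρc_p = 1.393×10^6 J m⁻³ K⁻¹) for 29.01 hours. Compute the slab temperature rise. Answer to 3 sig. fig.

Areal heat capacity C = ρc_p × D = 1.393×10^6 × 2.747 = 3.83×10^6 J/(m^2 K).
Net heat input Q = F Δt = 189.7 × (29.01 hours × 3600 s/hour) = 1.98×10^7 J/m².
ΔT = Q / C = 1.98×10^7 / 3.83×10^6 = 5.18 K.

5.18 K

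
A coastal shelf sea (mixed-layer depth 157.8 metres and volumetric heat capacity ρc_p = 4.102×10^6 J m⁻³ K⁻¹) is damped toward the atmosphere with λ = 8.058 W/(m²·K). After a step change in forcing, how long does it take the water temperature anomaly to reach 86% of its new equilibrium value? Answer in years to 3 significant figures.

5.00 years

Areal heat capacity C = ρc_p × D = 4.102×10^6 × 157.8 = 6.47×10^8 J/(m^2 K).
τ = C / λ = 6.47×10^8 / 8.058 = 8.03×10^7 s.
Fraction reached: 1 − e^(−t/τ) = 0.86 ⇒ t = −τ ln(1 − 0.86) = τ × 1.97.
t = 1.58×10^8 s = 5.00 years.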